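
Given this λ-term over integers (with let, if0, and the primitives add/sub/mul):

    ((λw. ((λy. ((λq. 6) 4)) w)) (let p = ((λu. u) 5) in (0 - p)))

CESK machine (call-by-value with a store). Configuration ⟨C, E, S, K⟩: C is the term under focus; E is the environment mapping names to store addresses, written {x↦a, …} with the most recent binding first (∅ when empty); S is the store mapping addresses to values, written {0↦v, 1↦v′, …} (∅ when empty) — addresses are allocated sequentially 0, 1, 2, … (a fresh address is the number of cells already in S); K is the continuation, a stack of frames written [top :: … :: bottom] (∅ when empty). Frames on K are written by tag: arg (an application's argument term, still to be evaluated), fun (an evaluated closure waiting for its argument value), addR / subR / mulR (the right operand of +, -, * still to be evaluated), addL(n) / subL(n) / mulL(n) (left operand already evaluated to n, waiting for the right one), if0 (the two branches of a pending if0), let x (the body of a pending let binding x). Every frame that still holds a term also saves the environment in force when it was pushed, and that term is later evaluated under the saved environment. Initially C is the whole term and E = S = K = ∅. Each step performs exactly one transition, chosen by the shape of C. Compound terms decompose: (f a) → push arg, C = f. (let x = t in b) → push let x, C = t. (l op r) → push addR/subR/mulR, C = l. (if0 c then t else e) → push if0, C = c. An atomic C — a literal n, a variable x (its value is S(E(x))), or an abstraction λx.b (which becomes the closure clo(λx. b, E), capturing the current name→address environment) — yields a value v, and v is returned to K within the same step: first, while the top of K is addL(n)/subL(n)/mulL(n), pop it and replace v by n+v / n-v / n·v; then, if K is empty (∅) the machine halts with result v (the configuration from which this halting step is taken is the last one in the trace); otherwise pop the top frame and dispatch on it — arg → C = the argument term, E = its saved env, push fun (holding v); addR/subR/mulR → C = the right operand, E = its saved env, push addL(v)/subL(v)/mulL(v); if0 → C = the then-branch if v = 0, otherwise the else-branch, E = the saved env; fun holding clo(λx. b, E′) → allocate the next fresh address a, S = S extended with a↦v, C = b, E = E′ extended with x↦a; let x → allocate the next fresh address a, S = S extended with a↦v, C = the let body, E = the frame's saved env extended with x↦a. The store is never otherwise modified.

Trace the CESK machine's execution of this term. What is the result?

Answer: 6

Derivation:
t=0: [C=((λw. ((λy. ((λq. 6) 4)) w)) (let p = ((λu. u) 5) in (0 - p))) | E=∅ | S=∅ | K=∅]
t=1: [C=(λw. ((λy. ((λq. 6) 4)) w)) | E=∅ | S=∅ | K=[arg]]
t=2: [C=(let p = ((λu. u) 5) in (0 - p)) | E=∅ | S=∅ | K=[fun]]
t=3: [C=((λu. u) 5) | E=∅ | S=∅ | K=[let p :: fun]]
t=4: [C=(λu. u) | E=∅ | S=∅ | K=[arg :: let p :: fun]]
t=5: [C=5 | E=∅ | S=∅ | K=[fun :: let p :: fun]]
t=6: [C=u | E={u↦0} | S={0↦5} | K=[let p :: fun]]
t=7: [C=(0 - p) | E={p↦1} | S={0↦5, 1↦5} | K=[fun]]
t=8: [C=0 | E={p↦1} | S={0↦5, 1↦5} | K=[subR :: fun]]
t=9: [C=p | E={p↦1} | S={0↦5, 1↦5} | K=[subL(0) :: fun]]
t=10: [C=((λy. ((λq. 6) 4)) w) | E={w↦2} | S={0↦5, 1↦5, 2↦-5} | K=∅]
t=11: [C=(λy. ((λq. 6) 4)) | E={w↦2} | S={0↦5, 1↦5, 2↦-5} | K=[arg]]
t=12: [C=w | E={w↦2} | S={0↦5, 1↦5, 2↦-5} | K=[fun]]
t=13: [C=((λq. 6) 4) | E={y↦3, w↦2} | S={0↦5, 1↦5, 2↦-5, 3↦-5} | K=∅]
t=14: [C=(λq. 6) | E={y↦3, w↦2} | S={0↦5, 1↦5, 2↦-5, 3↦-5} | K=[arg]]
t=15: [C=4 | E={y↦3, w↦2} | S={0↦5, 1↦5, 2↦-5, 3↦-5} | K=[fun]]
t=16: [C=6 | E={q↦4, y↦3, w↦2} | S={0↦5, 1↦5, 2↦-5, 3↦-5, 4↦4} | K=∅]
→ final value 6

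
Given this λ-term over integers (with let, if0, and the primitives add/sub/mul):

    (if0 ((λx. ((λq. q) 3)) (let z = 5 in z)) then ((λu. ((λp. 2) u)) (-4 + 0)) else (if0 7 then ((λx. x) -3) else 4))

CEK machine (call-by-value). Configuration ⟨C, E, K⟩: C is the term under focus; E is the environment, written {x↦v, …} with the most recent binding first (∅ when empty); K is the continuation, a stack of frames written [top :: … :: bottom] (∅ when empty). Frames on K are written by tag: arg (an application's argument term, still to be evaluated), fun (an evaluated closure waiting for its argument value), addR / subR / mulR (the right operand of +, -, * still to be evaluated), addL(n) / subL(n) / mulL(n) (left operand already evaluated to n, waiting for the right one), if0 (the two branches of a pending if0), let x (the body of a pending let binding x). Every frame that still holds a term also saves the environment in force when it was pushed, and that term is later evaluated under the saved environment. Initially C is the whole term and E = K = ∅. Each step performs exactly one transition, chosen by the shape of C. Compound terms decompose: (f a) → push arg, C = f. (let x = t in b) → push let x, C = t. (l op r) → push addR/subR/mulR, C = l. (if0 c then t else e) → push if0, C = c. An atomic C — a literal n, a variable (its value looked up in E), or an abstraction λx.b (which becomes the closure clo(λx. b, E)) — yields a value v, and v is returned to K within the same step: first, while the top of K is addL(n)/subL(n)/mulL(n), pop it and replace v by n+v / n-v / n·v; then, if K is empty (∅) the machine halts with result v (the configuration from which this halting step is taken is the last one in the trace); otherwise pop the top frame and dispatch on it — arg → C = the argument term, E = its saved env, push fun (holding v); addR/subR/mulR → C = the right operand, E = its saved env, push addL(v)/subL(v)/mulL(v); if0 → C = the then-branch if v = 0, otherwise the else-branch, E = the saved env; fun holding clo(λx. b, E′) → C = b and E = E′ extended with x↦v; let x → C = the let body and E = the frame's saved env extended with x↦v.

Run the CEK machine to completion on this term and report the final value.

[0] [C=(if0 ((λx. ((λq. q) 3)) (let z = 5 in z)) then ((λu. ((λp. 2) u)) (-4 + 0)) else (if0 7 then ((λx. x) -3) else 4)) | E=∅ | K=∅]
[1] [C=((λx. ((λq. q) 3)) (let z = 5 in z)) | E=∅ | K=[if0]]
[2] [C=(λx. ((λq. q) 3)) | E=∅ | K=[arg :: if0]]
[3] [C=(let z = 5 in z) | E=∅ | K=[fun :: if0]]
[4] [C=5 | E=∅ | K=[let z :: fun :: if0]]
[5] [C=z | E={z↦5} | K=[fun :: if0]]
[6] [C=((λq. q) 3) | E={x↦5} | K=[if0]]
[7] [C=(λq. q) | E={x↦5} | K=[arg :: if0]]
[8] [C=3 | E={x↦5} | K=[fun :: if0]]
[9] [C=q | E={q↦3, x↦5} | K=[if0]]
[10] [C=(if0 7 then ((λx. x) -3) else 4) | E=∅ | K=∅]
[11] [C=7 | E=∅ | K=[if0]]
[12] [C=4 | E=∅ | K=∅]
→ final value 4

Answer: 4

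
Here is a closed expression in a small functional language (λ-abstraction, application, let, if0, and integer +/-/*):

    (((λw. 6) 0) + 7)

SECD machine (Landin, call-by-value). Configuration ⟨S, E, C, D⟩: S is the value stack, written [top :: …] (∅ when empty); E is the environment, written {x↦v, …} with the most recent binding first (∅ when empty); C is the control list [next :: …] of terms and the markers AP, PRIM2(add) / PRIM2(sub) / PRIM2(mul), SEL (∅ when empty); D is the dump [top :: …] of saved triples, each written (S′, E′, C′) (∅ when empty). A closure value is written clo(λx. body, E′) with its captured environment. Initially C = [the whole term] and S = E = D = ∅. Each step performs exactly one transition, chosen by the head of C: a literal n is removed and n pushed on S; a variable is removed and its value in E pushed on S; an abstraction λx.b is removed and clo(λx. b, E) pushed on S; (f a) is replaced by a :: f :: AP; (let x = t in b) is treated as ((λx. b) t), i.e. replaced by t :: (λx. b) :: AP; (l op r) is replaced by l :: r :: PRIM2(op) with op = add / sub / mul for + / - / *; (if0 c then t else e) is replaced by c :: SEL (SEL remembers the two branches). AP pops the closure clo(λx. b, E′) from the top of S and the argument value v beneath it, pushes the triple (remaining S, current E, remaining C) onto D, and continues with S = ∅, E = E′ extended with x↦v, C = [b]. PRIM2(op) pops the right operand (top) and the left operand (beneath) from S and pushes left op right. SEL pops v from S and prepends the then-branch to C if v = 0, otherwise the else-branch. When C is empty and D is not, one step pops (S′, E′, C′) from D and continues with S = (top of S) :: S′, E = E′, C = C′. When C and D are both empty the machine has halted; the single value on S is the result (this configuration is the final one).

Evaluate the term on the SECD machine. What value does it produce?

step 0: [S=∅ | E=∅ | C=[(((λw. 6) 0) + 7)] | D=∅]
step 1: [S=∅ | E=∅ | C=[((λw. 6) 0) :: 7 :: PRIM2(add)] | D=∅]
step 2: [S=∅ | E=∅ | C=[0 :: (λw. 6) :: AP :: 7 :: PRIM2(add)] | D=∅]
step 3: [S=[0] | E=∅ | C=[(λw. 6) :: AP :: 7 :: PRIM2(add)] | D=∅]
step 4: [S=[clo(λw. 6, ∅) :: 0] | E=∅ | C=[AP :: 7 :: PRIM2(add)] | D=∅]
step 5: [S=∅ | E={w↦0} | C=[6] | D=[(∅, ∅, [7 :: PRIM2(add)])]]
step 6: [S=[6] | E={w↦0} | C=∅ | D=[(∅, ∅, [7 :: PRIM2(add)])]]
step 7: [S=[6] | E=∅ | C=[7 :: PRIM2(add)] | D=∅]
step 8: [S=[7 :: 6] | E=∅ | C=[PRIM2(add)] | D=∅]
step 9: [S=[13] | E=∅ | C=∅ | D=∅]
→ final value 13

Answer: 13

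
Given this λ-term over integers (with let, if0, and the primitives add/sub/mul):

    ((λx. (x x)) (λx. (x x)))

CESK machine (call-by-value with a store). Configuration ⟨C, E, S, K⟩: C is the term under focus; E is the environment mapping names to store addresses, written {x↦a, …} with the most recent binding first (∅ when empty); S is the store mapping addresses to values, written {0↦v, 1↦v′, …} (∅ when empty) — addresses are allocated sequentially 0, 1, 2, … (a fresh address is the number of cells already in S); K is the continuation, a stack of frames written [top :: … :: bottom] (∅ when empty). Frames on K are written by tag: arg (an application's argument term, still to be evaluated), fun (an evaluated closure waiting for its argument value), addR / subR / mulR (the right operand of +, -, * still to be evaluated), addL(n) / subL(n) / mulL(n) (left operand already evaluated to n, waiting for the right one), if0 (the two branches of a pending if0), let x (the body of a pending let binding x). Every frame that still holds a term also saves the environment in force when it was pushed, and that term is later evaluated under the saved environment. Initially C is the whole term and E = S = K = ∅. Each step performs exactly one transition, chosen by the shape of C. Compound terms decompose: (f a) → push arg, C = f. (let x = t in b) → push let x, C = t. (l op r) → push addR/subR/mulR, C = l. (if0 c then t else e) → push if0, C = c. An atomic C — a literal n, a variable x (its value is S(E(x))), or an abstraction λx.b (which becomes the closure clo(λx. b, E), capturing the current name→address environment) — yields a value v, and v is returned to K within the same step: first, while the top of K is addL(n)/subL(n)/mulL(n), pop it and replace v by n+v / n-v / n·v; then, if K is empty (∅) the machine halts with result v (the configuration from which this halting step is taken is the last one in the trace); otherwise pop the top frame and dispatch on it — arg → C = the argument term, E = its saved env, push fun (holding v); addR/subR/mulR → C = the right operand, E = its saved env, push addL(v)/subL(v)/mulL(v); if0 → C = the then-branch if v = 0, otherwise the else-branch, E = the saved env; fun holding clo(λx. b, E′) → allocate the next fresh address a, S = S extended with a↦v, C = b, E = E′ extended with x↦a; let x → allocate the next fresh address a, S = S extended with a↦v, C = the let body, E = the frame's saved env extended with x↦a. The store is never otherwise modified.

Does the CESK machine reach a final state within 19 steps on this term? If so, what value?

0. [C=((λx. (x x)) (λx. (x x))) | E=∅ | S=∅ | K=∅]
1. [C=(λx. (x x)) | E=∅ | S=∅ | K=[arg]]
2. [C=(λx. (x x)) | E=∅ | S=∅ | K=[fun]]
3. [C=(x x) | E={x↦0} | S={0↦clo(λx. (x x), ∅)} | K=∅]
4. [C=x | E={x↦0} | S={0↦clo(λx. (x x), ∅)} | K=[arg]]
5. [C=x | E={x↦0} | S={0↦clo(λx. (x x), ∅)} | K=[fun]]
6. [C=(x x) | E={x↦1} | S={0↦clo(λx. (x x), ∅), 1↦clo(λx. (x x), ∅)} | K=∅]
7. [C=x | E={x↦1} | S={0↦clo(λx. (x x), ∅), 1↦clo(λx. (x x), ∅)} | K=[arg]]
8. [C=x | E={x↦1} | S={0↦clo(λx. (x x), ∅), 1↦clo(λx. (x x), ∅)} | K=[fun]]
9. [C=(x x) | E={x↦2} | S={0↦clo(λx. (x x), ∅), 1↦clo(λx. (x x), ∅), 2↦clo(λx. (x x), ∅)} | K=∅]
10. [C=x | E={x↦2} | S={0↦clo(λx. (x x), ∅), 1↦clo(λx. (x x), ∅), 2↦clo(λx. (x x), ∅)} | K=[arg]]
11. [C=x | E={x↦2} | S={0↦clo(λx. (x x), ∅), 1↦clo(λx. (x x), ∅), 2↦clo(λx. (x x), ∅)} | K=[fun]]
12. [C=(x x) | E={x↦3} | S={0↦clo(λx. (x x), ∅), 1↦clo(λx. (x x), ∅), 2↦clo(λx. (x x), ∅), 3↦clo(λx. (x x), ∅)} | K=∅]
13. [C=x | E={x↦3} | S={0↦clo(λx. (x x), ∅), 1↦clo(λx. (x x), ∅), 2↦clo(λx. (x x), ∅), 3↦clo(λx. (x x), ∅)} | K=[arg]]
14. [C=x | E={x↦3} | S={0↦clo(λx. (x x), ∅), 1↦clo(λx. (x x), ∅), 2↦clo(λx. (x x), ∅), 3↦clo(λx. (x x), ∅)} | K=[fun]]
15. [C=(x x) | E={x↦4} | S={0↦clo(λx. (x x), ∅), 1↦clo(λx. (x x), ∅), 2↦clo(λx. (x x), ∅), 3↦clo(λx. (x x), ∅), 4↦clo(λx. (x x), ∅)} | K=∅]
16. [C=x | E={x↦4} | S={0↦clo(λx. (x x), ∅), 1↦clo(λx. (x x), ∅), 2↦clo(λx. (x x), ∅), 3↦clo(λx. (x x), ∅), 4↦clo(λx. (x x), ∅)} | K=[arg]]
17. [C=x | E={x↦4} | S={0↦clo(λx. (x x), ∅), 1↦clo(λx. (x x), ∅), 2↦clo(λx. (x x), ∅), 3↦clo(λx. (x x), ∅), 4↦clo(λx. (x x), ∅)} | K=[fun]]
18. [C=(x x) | E={x↦5} | S={0↦clo(λx. (x x), ∅), 1↦clo(λx. (x x), ∅), 2↦clo(λx. (x x), ∅), 3↦clo(λx. (x x), ∅), 4↦clo(λx. (x x), ∅), 5↦clo(λx. (x x), ∅)} | K=∅]
19. [C=x | E={x↦5} | S={0↦clo(λx. (x x), ∅), 1↦clo(λx. (x x), ∅), 2↦clo(λx. (x x), ∅), 3↦clo(λx. (x x), ∅), 4↦clo(λx. (x x), ∅), 5↦clo(λx. (x x), ∅)} | K=[arg]]
→ 19 transitions taken and the configuration is still not final: no result within 19 steps

Answer: DIVERGES (no final state within 19 steps)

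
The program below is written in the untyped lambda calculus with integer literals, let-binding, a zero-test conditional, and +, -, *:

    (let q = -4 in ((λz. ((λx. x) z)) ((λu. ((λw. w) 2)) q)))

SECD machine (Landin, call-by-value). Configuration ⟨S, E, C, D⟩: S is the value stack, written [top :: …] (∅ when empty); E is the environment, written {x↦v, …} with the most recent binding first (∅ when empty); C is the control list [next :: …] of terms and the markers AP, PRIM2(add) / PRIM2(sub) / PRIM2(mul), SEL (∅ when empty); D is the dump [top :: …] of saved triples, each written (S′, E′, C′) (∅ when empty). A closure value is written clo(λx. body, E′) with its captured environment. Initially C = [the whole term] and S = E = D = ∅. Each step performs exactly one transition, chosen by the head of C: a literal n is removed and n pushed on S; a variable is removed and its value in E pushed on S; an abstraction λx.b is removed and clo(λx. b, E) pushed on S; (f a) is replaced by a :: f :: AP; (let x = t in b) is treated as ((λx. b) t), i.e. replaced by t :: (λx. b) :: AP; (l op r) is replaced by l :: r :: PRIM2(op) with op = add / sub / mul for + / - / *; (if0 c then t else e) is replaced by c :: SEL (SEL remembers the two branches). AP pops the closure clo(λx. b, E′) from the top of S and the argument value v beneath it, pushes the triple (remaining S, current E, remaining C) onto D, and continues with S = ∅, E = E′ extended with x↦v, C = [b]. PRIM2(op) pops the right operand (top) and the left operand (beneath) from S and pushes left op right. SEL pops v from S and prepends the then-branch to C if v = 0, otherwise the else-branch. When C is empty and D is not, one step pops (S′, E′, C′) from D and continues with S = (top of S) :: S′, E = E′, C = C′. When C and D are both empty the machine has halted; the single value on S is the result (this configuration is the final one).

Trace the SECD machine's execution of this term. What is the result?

0. [S=∅ | E=∅ | C=[(let q = -4 in ((λz. ((λx. x) z)) ((λu. ((λw. w) 2)) q)))] | D=∅]
1. [S=∅ | E=∅ | C=[-4 :: (λq. ((λz. ((λx. x) z)) ((λu. ((λw. w) 2)) q))) :: AP] | D=∅]
2. [S=[-4] | E=∅ | C=[(λq. ((λz. ((λx. x) z)) ((λu. ((λw. w) 2)) q))) :: AP] | D=∅]
3. [S=[clo(λq. ((λz. ((λx. x) z)) ((λu. ((λw. w) 2)) q)), ∅) :: -4] | E=∅ | C=[AP] | D=∅]
4. [S=∅ | E={q↦-4} | C=[((λz. ((λx. x) z)) ((λu. ((λw. w) 2)) q))] | D=[(∅, ∅, ∅)]]
5. [S=∅ | E={q↦-4} | C=[((λu. ((λw. w) 2)) q) :: (λz. ((λx. x) z)) :: AP] | D=[(∅, ∅, ∅)]]
6. [S=∅ | E={q↦-4} | C=[q :: (λu. ((λw. w) 2)) :: AP :: (λz. ((λx. x) z)) :: AP] | D=[(∅, ∅, ∅)]]
7. [S=[-4] | E={q↦-4} | C=[(λu. ((λw. w) 2)) :: AP :: (λz. ((λx. x) z)) :: AP] | D=[(∅, ∅, ∅)]]
8. [S=[clo(λu. ((λw. w) 2), {q↦-4}) :: -4] | E={q↦-4} | C=[AP :: (λz. ((λx. x) z)) :: AP] | D=[(∅, ∅, ∅)]]
9. [S=∅ | E={u↦-4, q↦-4} | C=[((λw. w) 2)] | D=[(∅, {q↦-4}, [(λz. ((λx. x) z)) :: AP]) :: (∅, ∅, ∅)]]
10. [S=∅ | E={u↦-4, q↦-4} | C=[2 :: (λw. w) :: AP] | D=[(∅, {q↦-4}, [(λz. ((λx. x) z)) :: AP]) :: (∅, ∅, ∅)]]
11. [S=[2] | E={u↦-4, q↦-4} | C=[(λw. w) :: AP] | D=[(∅, {q↦-4}, [(λz. ((λx. x) z)) :: AP]) :: (∅, ∅, ∅)]]
12. [S=[clo(λw. w, {u↦-4, q↦-4}) :: 2] | E={u↦-4, q↦-4} | C=[AP] | D=[(∅, {q↦-4}, [(λz. ((λx. x) z)) :: AP]) :: (∅, ∅, ∅)]]
13. [S=∅ | E={w↦2, u↦-4, q↦-4} | C=[w] | D=[(∅, {u↦-4, q↦-4}, ∅) :: (∅, {q↦-4}, [(λz. ((λx. x) z)) :: AP]) :: (∅, ∅, ∅)]]
14. [S=[2] | E={w↦2, u↦-4, q↦-4} | C=∅ | D=[(∅, {u↦-4, q↦-4}, ∅) :: (∅, {q↦-4}, [(λz. ((λx. x) z)) :: AP]) :: (∅, ∅, ∅)]]
15. [S=[2] | E={u↦-4, q↦-4} | C=∅ | D=[(∅, {q↦-4}, [(λz. ((λx. x) z)) :: AP]) :: (∅, ∅, ∅)]]
16. [S=[2] | E={q↦-4} | C=[(λz. ((λx. x) z)) :: AP] | D=[(∅, ∅, ∅)]]
17. [S=[clo(λz. ((λx. x) z), {q↦-4}) :: 2] | E={q↦-4} | C=[AP] | D=[(∅, ∅, ∅)]]
18. [S=∅ | E={z↦2, q↦-4} | C=[((λx. x) z)] | D=[(∅, {q↦-4}, ∅) :: (∅, ∅, ∅)]]
19. [S=∅ | E={z↦2, q↦-4} | C=[z :: (λx. x) :: AP] | D=[(∅, {q↦-4}, ∅) :: (∅, ∅, ∅)]]
20. [S=[2] | E={z↦2, q↦-4} | C=[(λx. x) :: AP] | D=[(∅, {q↦-4}, ∅) :: (∅, ∅, ∅)]]
21. [S=[clo(λx. x, {z↦2, q↦-4}) :: 2] | E={z↦2, q↦-4} | C=[AP] | D=[(∅, {q↦-4}, ∅) :: (∅, ∅, ∅)]]
22. [S=∅ | E={x↦2, z↦2, q↦-4} | C=[x] | D=[(∅, {z↦2, q↦-4}, ∅) :: (∅, {q↦-4}, ∅) :: (∅, ∅, ∅)]]
23. [S=[2] | E={x↦2, z↦2, q↦-4} | C=∅ | D=[(∅, {z↦2, q↦-4}, ∅) :: (∅, {q↦-4}, ∅) :: (∅, ∅, ∅)]]
24. [S=[2] | E={z↦2, q↦-4} | C=∅ | D=[(∅, {q↦-4}, ∅) :: (∅, ∅, ∅)]]
25. [S=[2] | E={q↦-4} | C=∅ | D=[(∅, ∅, ∅)]]
26. [S=[2] | E=∅ | C=∅ | D=∅]
→ final value 2

Answer: 2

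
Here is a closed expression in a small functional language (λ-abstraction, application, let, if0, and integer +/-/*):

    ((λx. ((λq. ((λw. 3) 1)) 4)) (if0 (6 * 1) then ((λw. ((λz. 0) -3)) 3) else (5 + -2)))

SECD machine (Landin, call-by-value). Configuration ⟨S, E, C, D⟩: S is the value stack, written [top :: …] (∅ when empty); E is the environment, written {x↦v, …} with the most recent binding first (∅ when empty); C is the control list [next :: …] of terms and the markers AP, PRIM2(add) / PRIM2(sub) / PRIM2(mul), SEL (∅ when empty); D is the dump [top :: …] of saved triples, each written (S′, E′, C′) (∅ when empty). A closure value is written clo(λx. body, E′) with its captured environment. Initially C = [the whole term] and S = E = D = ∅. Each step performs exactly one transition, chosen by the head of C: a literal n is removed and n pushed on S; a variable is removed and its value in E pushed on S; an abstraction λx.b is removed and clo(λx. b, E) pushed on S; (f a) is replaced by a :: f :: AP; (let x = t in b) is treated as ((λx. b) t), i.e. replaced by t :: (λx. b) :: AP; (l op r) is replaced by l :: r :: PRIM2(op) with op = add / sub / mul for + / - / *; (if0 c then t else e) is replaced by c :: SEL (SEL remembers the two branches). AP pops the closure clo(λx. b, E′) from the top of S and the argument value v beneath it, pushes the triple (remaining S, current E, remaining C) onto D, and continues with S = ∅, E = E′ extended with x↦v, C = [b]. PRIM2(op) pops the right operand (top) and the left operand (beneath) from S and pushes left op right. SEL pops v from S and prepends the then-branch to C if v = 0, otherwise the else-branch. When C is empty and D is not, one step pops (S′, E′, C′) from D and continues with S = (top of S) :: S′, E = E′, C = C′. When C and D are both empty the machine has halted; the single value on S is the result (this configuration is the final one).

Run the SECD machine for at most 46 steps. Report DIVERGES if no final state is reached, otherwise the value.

Answer: 3

Execution trace:
step 0: <S=∅, E=∅, C=[((λx. ((λq. ((λw. 3) 1)) 4)) (if0 (6 * 1) then ((λw. ((λz. 0) -3)) 3) else (5 + -2)))], D=∅>
step 1: <S=∅, E=∅, C=[(if0 (6 * 1) then ((λw. ((λz. 0) -3)) 3) else (5 + -2)) :: (λx. ((λq. ((λw. 3) 1)) 4)) :: AP], D=∅>
step 2: <S=∅, E=∅, C=[(6 * 1) :: SEL :: (λx. ((λq. ((λw. 3) 1)) 4)) :: AP], D=∅>
step 3: <S=∅, E=∅, C=[6 :: 1 :: PRIM2(mul) :: SEL :: (λx. ((λq. ((λw. 3) 1)) 4)) :: AP], D=∅>
step 4: <S=[6], E=∅, C=[1 :: PRIM2(mul) :: SEL :: (λx. ((λq. ((λw. 3) 1)) 4)) :: AP], D=∅>
step 5: <S=[1 :: 6], E=∅, C=[PRIM2(mul) :: SEL :: (λx. ((λq. ((λw. 3) 1)) 4)) :: AP], D=∅>
step 6: <S=[6], E=∅, C=[SEL :: (λx. ((λq. ((λw. 3) 1)) 4)) :: AP], D=∅>
step 7: <S=∅, E=∅, C=[(5 + -2) :: (λx. ((λq. ((λw. 3) 1)) 4)) :: AP], D=∅>
step 8: <S=∅, E=∅, C=[5 :: -2 :: PRIM2(add) :: (λx. ((λq. ((λw. 3) 1)) 4)) :: AP], D=∅>
step 9: <S=[5], E=∅, C=[-2 :: PRIM2(add) :: (λx. ((λq. ((λw. 3) 1)) 4)) :: AP], D=∅>
step 10: <S=[-2 :: 5], E=∅, C=[PRIM2(add) :: (λx. ((λq. ((λw. 3) 1)) 4)) :: AP], D=∅>
step 11: <S=[3], E=∅, C=[(λx. ((λq. ((λw. 3) 1)) 4)) :: AP], D=∅>
step 12: <S=[clo(λx. ((λq. ((λw. 3) 1)) 4), ∅) :: 3], E=∅, C=[AP], D=∅>
step 13: <S=∅, E={x↦3}, C=[((λq. ((λw. 3) 1)) 4)], D=[(∅, ∅, ∅)]>
step 14: <S=∅, E={x↦3}, C=[4 :: (λq. ((λw. 3) 1)) :: AP], D=[(∅, ∅, ∅)]>
step 15: <S=[4], E={x↦3}, C=[(λq. ((λw. 3) 1)) :: AP], D=[(∅, ∅, ∅)]>
step 16: <S=[clo(λq. ((λw. 3) 1), {x↦3}) :: 4], E={x↦3}, C=[AP], D=[(∅, ∅, ∅)]>
step 17: <S=∅, E={q↦4, x↦3}, C=[((λw. 3) 1)], D=[(∅, {x↦3}, ∅) :: (∅, ∅, ∅)]>
step 18: <S=∅, E={q↦4, x↦3}, C=[1 :: (λw. 3) :: AP], D=[(∅, {x↦3}, ∅) :: (∅, ∅, ∅)]>
step 19: <S=[1], E={q↦4, x↦3}, C=[(λw. 3) :: AP], D=[(∅, {x↦3}, ∅) :: (∅, ∅, ∅)]>
step 20: <S=[clo(λw. 3, {q↦4, x↦3}) :: 1], E={q↦4, x↦3}, C=[AP], D=[(∅, {x↦3}, ∅) :: (∅, ∅, ∅)]>
step 21: <S=∅, E={w↦1, q↦4, x↦3}, C=[3], D=[(∅, {q↦4, x↦3}, ∅) :: (∅, {x↦3}, ∅) :: (∅, ∅, ∅)]>
step 22: <S=[3], E={w↦1, q↦4, x↦3}, C=∅, D=[(∅, {q↦4, x↦3}, ∅) :: (∅, {x↦3}, ∅) :: (∅, ∅, ∅)]>
step 23: <S=[3], E={q↦4, x↦3}, C=∅, D=[(∅, {x↦3}, ∅) :: (∅, ∅, ∅)]>
step 24: <S=[3], E={x↦3}, C=∅, D=[(∅, ∅, ∅)]>
step 25: <S=[3], E=∅, C=∅, D=∅>
→ final value 3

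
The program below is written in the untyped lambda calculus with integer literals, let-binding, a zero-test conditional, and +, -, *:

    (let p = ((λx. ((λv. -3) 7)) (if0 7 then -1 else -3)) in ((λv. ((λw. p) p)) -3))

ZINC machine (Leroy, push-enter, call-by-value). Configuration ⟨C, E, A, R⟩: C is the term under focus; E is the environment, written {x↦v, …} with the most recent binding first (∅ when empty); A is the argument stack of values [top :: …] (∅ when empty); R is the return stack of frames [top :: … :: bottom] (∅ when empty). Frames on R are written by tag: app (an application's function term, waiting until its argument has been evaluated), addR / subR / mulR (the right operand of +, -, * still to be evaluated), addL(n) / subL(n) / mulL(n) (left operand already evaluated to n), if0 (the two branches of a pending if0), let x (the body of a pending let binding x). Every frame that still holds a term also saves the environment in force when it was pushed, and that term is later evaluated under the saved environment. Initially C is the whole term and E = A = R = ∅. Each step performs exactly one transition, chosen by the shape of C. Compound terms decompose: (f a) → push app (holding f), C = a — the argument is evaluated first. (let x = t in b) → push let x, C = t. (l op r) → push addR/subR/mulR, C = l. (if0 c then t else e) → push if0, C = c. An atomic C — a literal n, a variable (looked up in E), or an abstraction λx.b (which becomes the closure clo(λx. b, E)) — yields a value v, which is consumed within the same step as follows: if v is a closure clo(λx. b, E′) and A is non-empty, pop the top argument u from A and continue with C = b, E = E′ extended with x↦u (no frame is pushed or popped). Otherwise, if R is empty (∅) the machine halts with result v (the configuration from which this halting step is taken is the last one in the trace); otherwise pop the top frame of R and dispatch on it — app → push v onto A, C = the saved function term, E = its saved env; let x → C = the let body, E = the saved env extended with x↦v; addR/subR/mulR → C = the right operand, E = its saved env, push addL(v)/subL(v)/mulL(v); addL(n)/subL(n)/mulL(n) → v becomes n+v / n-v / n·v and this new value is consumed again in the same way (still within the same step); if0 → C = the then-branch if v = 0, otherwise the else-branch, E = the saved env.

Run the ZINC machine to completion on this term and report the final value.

Answer: -3

Execution trace:
0. [C=(let p = ((λx. ((λv. -3) 7)) (if0 7 then -1 else -3)) in ((λv. ((λw. p) p)) -3)) | E=∅ | A=∅ | R=∅]
1. [C=((λx. ((λv. -3) 7)) (if0 7 then -1 else -3)) | E=∅ | A=∅ | R=[let p]]
2. [C=(if0 7 then -1 else -3) | E=∅ | A=∅ | R=[app :: let p]]
3. [C=7 | E=∅ | A=∅ | R=[if0 :: app :: let p]]
4. [C=-3 | E=∅ | A=∅ | R=[app :: let p]]
5. [C=(λx. ((λv. -3) 7)) | E=∅ | A=[-3] | R=[let p]]
6. [C=((λv. -3) 7) | E={x↦-3} | A=∅ | R=[let p]]
7. [C=7 | E={x↦-3} | A=∅ | R=[app :: let p]]
8. [C=(λv. -3) | E={x↦-3} | A=[7] | R=[let p]]
9. [C=-3 | E={v↦7, x↦-3} | A=∅ | R=[let p]]
10. [C=((λv. ((λw. p) p)) -3) | E={p↦-3} | A=∅ | R=∅]
11. [C=-3 | E={p↦-3} | A=∅ | R=[app]]
12. [C=(λv. ((λw. p) p)) | E={p↦-3} | A=[-3] | R=∅]
13. [C=((λw. p) p) | E={v↦-3, p↦-3} | A=∅ | R=∅]
14. [C=p | E={v↦-3, p↦-3} | A=∅ | R=[app]]
15. [C=(λw. p) | E={v↦-3, p↦-3} | A=[-3] | R=∅]
16. [C=p | E={w↦-3, v↦-3, p↦-3} | A=∅ | R=∅]
→ final value -3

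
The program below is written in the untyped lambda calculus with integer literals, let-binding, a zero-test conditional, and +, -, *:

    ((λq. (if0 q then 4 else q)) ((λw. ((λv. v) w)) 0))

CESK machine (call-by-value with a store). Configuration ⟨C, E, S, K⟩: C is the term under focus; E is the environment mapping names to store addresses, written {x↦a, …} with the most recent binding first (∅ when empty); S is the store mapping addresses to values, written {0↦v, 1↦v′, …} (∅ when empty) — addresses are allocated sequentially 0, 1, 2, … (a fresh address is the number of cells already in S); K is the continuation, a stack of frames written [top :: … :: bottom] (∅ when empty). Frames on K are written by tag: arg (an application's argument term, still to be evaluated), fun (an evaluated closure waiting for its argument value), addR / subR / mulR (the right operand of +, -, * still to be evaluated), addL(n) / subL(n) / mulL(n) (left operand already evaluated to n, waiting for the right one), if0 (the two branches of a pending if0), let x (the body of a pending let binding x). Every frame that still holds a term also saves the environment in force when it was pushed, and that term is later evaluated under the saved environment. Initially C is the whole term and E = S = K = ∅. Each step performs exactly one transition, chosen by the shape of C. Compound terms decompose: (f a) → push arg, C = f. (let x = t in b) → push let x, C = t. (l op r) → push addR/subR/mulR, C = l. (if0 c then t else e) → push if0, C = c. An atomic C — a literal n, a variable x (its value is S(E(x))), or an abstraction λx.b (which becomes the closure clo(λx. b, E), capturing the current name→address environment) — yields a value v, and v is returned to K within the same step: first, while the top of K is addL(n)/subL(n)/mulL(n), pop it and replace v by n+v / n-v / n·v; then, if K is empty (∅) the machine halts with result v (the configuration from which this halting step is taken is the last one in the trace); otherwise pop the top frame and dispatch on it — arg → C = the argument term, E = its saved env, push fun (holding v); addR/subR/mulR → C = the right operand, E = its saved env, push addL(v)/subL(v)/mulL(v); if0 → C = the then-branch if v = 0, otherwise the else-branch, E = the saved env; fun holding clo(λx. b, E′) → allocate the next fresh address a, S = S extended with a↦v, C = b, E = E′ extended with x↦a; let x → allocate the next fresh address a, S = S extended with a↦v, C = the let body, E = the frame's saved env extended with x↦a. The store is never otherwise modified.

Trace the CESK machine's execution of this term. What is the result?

Answer: 4

Machine steps:
[0] ⟨C=((λq. (if0 q then 4 else q)) ((λw. ((λv. v) w)) 0)); E=∅; S=∅; K=∅⟩
[1] ⟨C=(λq. (if0 q then 4 else q)); E=∅; S=∅; K=[arg]⟩
[2] ⟨C=((λw. ((λv. v) w)) 0); E=∅; S=∅; K=[fun]⟩
[3] ⟨C=(λw. ((λv. v) w)); E=∅; S=∅; K=[arg :: fun]⟩
[4] ⟨C=0; E=∅; S=∅; K=[fun :: fun]⟩
[5] ⟨C=((λv. v) w); E={w↦0}; S={0↦0}; K=[fun]⟩
[6] ⟨C=(λv. v); E={w↦0}; S={0↦0}; K=[arg :: fun]⟩
[7] ⟨C=w; E={w↦0}; S={0↦0}; K=[fun :: fun]⟩
[8] ⟨C=v; E={v↦1, w↦0}; S={0↦0, 1↦0}; K=[fun]⟩
[9] ⟨C=(if0 q then 4 else q); E={q↦2}; S={0↦0, 1↦0, 2↦0}; K=∅⟩
[10] ⟨C=q; E={q↦2}; S={0↦0, 1↦0, 2↦0}; K=[if0]⟩
[11] ⟨C=4; E={q↦2}; S={0↦0, 1↦0, 2↦0}; K=∅⟩
→ final value 4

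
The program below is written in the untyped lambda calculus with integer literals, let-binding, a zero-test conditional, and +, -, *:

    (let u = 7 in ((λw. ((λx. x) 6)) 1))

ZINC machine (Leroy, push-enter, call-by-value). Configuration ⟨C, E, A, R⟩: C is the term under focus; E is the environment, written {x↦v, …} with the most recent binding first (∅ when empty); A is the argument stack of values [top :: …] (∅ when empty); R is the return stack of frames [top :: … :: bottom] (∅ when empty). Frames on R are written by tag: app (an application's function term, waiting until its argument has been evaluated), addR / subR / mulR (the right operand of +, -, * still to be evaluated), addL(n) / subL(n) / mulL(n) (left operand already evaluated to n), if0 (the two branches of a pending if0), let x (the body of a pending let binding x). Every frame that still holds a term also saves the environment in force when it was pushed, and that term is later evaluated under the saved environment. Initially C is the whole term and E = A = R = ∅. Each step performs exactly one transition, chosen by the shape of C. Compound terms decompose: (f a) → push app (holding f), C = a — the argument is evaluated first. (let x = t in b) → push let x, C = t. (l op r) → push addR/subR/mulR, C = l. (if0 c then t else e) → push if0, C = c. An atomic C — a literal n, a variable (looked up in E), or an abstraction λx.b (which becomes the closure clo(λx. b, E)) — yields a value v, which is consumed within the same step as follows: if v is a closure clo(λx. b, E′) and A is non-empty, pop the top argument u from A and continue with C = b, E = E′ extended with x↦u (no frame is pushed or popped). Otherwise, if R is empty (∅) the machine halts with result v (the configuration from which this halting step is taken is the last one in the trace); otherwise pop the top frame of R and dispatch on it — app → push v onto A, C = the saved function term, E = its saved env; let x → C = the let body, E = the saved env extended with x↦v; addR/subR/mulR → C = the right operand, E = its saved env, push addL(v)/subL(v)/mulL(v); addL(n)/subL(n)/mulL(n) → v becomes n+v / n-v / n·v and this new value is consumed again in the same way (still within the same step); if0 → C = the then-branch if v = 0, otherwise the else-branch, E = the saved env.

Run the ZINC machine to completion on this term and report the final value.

Answer: 6

Machine steps:
[0] <C=(let u = 7 in ((λw. ((λx. x) 6)) 1)), E=∅, A=∅, R=∅>
[1] <C=7, E=∅, A=∅, R=[let u]>
[2] <C=((λw. ((λx. x) 6)) 1), E={u↦7}, A=∅, R=∅>
[3] <C=1, E={u↦7}, A=∅, R=[app]>
[4] <C=(λw. ((λx. x) 6)), E={u↦7}, A=[1], R=∅>
[5] <C=((λx. x) 6), E={w↦1, u↦7}, A=∅, R=∅>
[6] <C=6, E={w↦1, u↦7}, A=∅, R=[app]>
[7] <C=(λx. x), E={w↦1, u↦7}, A=[6], R=∅>
[8] <C=x, E={x↦6, w↦1, u↦7}, A=∅, R=∅>
→ final value 6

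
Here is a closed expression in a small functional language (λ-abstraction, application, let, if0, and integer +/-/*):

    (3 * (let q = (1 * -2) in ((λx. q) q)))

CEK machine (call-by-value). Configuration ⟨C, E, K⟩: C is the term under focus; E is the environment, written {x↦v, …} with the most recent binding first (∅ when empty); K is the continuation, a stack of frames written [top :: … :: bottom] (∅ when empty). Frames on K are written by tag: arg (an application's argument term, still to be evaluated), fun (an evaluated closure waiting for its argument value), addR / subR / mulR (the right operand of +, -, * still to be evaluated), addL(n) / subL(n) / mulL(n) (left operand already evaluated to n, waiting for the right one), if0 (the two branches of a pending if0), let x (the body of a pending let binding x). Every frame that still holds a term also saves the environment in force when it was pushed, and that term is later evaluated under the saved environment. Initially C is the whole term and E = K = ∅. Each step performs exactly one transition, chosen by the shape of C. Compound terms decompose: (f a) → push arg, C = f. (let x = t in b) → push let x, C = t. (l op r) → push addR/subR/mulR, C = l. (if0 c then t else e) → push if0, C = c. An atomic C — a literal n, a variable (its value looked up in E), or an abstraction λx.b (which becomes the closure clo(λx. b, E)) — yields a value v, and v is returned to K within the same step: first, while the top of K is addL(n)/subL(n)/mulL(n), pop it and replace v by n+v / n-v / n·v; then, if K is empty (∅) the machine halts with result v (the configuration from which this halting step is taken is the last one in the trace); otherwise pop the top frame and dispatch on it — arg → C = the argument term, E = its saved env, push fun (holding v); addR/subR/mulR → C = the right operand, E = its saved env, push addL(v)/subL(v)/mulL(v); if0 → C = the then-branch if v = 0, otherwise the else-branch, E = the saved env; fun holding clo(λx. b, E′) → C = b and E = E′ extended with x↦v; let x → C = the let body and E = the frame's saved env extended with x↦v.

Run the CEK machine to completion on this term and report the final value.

Answer: -6

Execution trace:
0. <C=(3 * (let q = (1 * -2) in ((λx. q) q))), E=∅, K=∅>
1. <C=3, E=∅, K=[mulR]>
2. <C=(let q = (1 * -2) in ((λx. q) q)), E=∅, K=[mulL(3)]>
3. <C=(1 * -2), E=∅, K=[let q :: mulL(3)]>
4. <C=1, E=∅, K=[mulR :: let q :: mulL(3)]>
5. <C=-2, E=∅, K=[mulL(1) :: let q :: mulL(3)]>
6. <C=((λx. q) q), E={q↦-2}, K=[mulL(3)]>
7. <C=(λx. q), E={q↦-2}, K=[arg :: mulL(3)]>
8. <C=q, E={q↦-2}, K=[fun :: mulL(3)]>
9. <C=q, E={x↦-2, q↦-2}, K=[mulL(3)]>
→ final value -6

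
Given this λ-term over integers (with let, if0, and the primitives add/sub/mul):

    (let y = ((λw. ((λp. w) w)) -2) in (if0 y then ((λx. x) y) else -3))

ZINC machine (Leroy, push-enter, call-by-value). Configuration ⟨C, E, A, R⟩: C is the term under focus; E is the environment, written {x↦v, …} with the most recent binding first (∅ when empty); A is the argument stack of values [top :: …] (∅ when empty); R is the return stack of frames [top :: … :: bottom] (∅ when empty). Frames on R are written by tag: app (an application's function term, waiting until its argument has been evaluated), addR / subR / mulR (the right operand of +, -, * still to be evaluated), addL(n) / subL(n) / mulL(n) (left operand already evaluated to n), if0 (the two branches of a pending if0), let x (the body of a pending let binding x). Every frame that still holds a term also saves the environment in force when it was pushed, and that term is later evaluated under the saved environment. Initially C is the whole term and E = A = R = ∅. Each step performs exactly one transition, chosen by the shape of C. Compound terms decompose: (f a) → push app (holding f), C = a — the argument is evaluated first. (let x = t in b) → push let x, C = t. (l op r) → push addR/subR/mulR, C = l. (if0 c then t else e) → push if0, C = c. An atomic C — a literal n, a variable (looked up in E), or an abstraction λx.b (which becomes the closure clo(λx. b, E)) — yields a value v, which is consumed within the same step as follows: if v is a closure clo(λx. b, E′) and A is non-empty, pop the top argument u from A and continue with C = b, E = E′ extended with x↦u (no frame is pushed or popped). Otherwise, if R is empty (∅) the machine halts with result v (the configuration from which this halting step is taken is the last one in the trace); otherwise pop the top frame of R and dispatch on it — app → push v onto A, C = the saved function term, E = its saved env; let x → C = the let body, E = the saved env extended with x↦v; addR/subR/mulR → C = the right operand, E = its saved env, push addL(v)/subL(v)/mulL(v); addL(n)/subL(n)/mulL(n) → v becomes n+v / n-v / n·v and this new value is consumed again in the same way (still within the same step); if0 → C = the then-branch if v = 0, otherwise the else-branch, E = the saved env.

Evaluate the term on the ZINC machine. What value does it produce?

0. <C=(let y = ((λw. ((λp. w) w)) -2) in (if0 y then ((λx. x) y) else -3)), E=∅, A=∅, R=∅>
1. <C=((λw. ((λp. w) w)) -2), E=∅, A=∅, R=[let y]>
2. <C=-2, E=∅, A=∅, R=[app :: let y]>
3. <C=(λw. ((λp. w) w)), E=∅, A=[-2], R=[let y]>
4. <C=((λp. w) w), E={w↦-2}, A=∅, R=[let y]>
5. <C=w, E={w↦-2}, A=∅, R=[app :: let y]>
6. <C=(λp. w), E={w↦-2}, A=[-2], R=[let y]>
7. <C=w, E={p↦-2, w↦-2}, A=∅, R=[let y]>
8. <C=(if0 y then ((λx. x) y) else -3), E={y↦-2}, A=∅, R=∅>
9. <C=y, E={y↦-2}, A=∅, R=[if0]>
10. <C=-3, E={y↦-2}, A=∅, R=∅>
→ final value -3

Answer: -3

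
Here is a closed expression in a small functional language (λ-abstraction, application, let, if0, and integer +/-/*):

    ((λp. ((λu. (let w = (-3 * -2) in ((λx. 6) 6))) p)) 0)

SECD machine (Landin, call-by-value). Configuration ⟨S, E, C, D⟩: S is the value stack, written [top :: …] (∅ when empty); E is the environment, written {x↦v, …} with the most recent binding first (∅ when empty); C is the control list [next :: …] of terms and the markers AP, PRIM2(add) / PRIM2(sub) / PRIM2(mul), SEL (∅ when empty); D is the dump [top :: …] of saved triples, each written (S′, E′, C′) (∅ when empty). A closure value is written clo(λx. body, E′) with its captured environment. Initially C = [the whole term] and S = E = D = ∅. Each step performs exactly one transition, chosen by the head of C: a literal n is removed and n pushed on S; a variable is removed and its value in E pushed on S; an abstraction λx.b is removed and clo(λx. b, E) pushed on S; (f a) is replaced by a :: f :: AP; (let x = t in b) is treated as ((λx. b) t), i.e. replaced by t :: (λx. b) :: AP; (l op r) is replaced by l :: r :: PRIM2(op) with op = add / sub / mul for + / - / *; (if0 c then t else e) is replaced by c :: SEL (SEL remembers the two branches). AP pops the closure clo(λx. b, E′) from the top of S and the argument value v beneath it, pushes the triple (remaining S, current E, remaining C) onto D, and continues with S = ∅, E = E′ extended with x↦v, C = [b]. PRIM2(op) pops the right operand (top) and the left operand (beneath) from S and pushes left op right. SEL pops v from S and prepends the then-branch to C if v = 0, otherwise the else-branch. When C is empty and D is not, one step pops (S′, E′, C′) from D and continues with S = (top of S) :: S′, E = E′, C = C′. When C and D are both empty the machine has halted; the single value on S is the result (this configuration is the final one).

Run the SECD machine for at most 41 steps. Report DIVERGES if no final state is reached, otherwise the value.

0. [S=∅ | E=∅ | C=[((λp. ((λu. (let w = (-3 * -2) in ((λx. 6) 6))) p)) 0)] | D=∅]
1. [S=∅ | E=∅ | C=[0 :: (λp. ((λu. (let w = (-3 * -2) in ((λx. 6) 6))) p)) :: AP] | D=∅]
2. [S=[0] | E=∅ | C=[(λp. ((λu. (let w = (-3 * -2) in ((λx. 6) 6))) p)) :: AP] | D=∅]
3. [S=[clo(λp. ((λu. (let w = (-3 * -2) in ((λx. 6) 6))) p), ∅) :: 0] | E=∅ | C=[AP] | D=∅]
4. [S=∅ | E={p↦0} | C=[((λu. (let w = (-3 * -2) in ((λx. 6) 6))) p)] | D=[(∅, ∅, ∅)]]
5. [S=∅ | E={p↦0} | C=[p :: (λu. (let w = (-3 * -2) in ((λx. 6) 6))) :: AP] | D=[(∅, ∅, ∅)]]
6. [S=[0] | E={p↦0} | C=[(λu. (let w = (-3 * -2) in ((λx. 6) 6))) :: AP] | D=[(∅, ∅, ∅)]]
7. [S=[clo(λu. (let w = (-3 * -2) in ((λx. 6) 6)), {p↦0}) :: 0] | E={p↦0} | C=[AP] | D=[(∅, ∅, ∅)]]
8. [S=∅ | E={u↦0, p↦0} | C=[(let w = (-3 * -2) in ((λx. 6) 6))] | D=[(∅, {p↦0}, ∅) :: (∅, ∅, ∅)]]
9. [S=∅ | E={u↦0, p↦0} | C=[(-3 * -2) :: (λw. ((λx. 6) 6)) :: AP] | D=[(∅, {p↦0}, ∅) :: (∅, ∅, ∅)]]
10. [S=∅ | E={u↦0, p↦0} | C=[-3 :: -2 :: PRIM2(mul) :: (λw. ((λx. 6) 6)) :: AP] | D=[(∅, {p↦0}, ∅) :: (∅, ∅, ∅)]]
11. [S=[-3] | E={u↦0, p↦0} | C=[-2 :: PRIM2(mul) :: (λw. ((λx. 6) 6)) :: AP] | D=[(∅, {p↦0}, ∅) :: (∅, ∅, ∅)]]
12. [S=[-2 :: -3] | E={u↦0, p↦0} | C=[PRIM2(mul) :: (λw. ((λx. 6) 6)) :: AP] | D=[(∅, {p↦0}, ∅) :: (∅, ∅, ∅)]]
13. [S=[6] | E={u↦0, p↦0} | C=[(λw. ((λx. 6) 6)) :: AP] | D=[(∅, {p↦0}, ∅) :: (∅, ∅, ∅)]]
14. [S=[clo(λw. ((λx. 6) 6), {u↦0, p↦0}) :: 6] | E={u↦0, p↦0} | C=[AP] | D=[(∅, {p↦0}, ∅) :: (∅, ∅, ∅)]]
15. [S=∅ | E={w↦6, u↦0, p↦0} | C=[((λx. 6) 6)] | D=[(∅, {u↦0, p↦0}, ∅) :: (∅, {p↦0}, ∅) :: (∅, ∅, ∅)]]
16. [S=∅ | E={w↦6, u↦0, p↦0} | C=[6 :: (λx. 6) :: AP] | D=[(∅, {u↦0, p↦0}, ∅) :: (∅, {p↦0}, ∅) :: (∅, ∅, ∅)]]
17. [S=[6] | E={w↦6, u↦0, p↦0} | C=[(λx. 6) :: AP] | D=[(∅, {u↦0, p↦0}, ∅) :: (∅, {p↦0}, ∅) :: (∅, ∅, ∅)]]
18. [S=[clo(λx. 6, {w↦6, u↦0, p↦0}) :: 6] | E={w↦6, u↦0, p↦0} | C=[AP] | D=[(∅, {u↦0, p↦0}, ∅) :: (∅, {p↦0}, ∅) :: (∅, ∅, ∅)]]
19. [S=∅ | E={x↦6, w↦6, u↦0, p↦0} | C=[6] | D=[(∅, {w↦6, u↦0, p↦0}, ∅) :: (∅, {u↦0, p↦0}, ∅) :: (∅, {p↦0}, ∅) :: (∅, ∅, ∅)]]
20. [S=[6] | E={x↦6, w↦6, u↦0, p↦0} | C=∅ | D=[(∅, {w↦6, u↦0, p↦0}, ∅) :: (∅, {u↦0, p↦0}, ∅) :: (∅, {p↦0}, ∅) :: (∅, ∅, ∅)]]
21. [S=[6] | E={w↦6, u↦0, p↦0} | C=∅ | D=[(∅, {u↦0, p↦0}, ∅) :: (∅, {p↦0}, ∅) :: (∅, ∅, ∅)]]
22. [S=[6] | E={u↦0, p↦0} | C=∅ | D=[(∅, {p↦0}, ∅) :: (∅, ∅, ∅)]]
23. [S=[6] | E={p↦0} | C=∅ | D=[(∅, ∅, ∅)]]
24. [S=[6] | E=∅ | C=∅ | D=∅]
→ final value 6

Answer: 6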